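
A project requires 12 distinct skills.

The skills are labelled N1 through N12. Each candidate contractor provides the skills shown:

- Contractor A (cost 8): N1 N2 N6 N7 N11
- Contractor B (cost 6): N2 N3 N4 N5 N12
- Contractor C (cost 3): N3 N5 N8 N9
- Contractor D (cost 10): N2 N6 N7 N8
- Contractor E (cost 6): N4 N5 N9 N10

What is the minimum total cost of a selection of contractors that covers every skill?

23

A, B, C, E together cover every skill (A ∪ B ∪ C ∪ E = {N1, N2, N3, N4, N5, N6, N7, N8, N9, N10, N11, N12}); total cost 8 + 6 + 3 + 6 = 23.
No covering selection has total cost below 23.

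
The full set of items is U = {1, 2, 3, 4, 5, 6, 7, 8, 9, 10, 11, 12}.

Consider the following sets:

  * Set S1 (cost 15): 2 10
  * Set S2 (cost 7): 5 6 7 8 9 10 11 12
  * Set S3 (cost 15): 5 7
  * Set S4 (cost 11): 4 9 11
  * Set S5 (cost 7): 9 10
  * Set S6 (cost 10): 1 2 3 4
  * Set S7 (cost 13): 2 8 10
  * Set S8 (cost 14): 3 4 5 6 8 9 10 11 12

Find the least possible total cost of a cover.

S2, S6 together cover every item (S2 ∪ S6 = {1, 2, 3, 4, 5, 6, 7, 8, 9, 10, 11, 12}); total cost 7 + 10 = 17.
No covering selection has total cost below 17.

17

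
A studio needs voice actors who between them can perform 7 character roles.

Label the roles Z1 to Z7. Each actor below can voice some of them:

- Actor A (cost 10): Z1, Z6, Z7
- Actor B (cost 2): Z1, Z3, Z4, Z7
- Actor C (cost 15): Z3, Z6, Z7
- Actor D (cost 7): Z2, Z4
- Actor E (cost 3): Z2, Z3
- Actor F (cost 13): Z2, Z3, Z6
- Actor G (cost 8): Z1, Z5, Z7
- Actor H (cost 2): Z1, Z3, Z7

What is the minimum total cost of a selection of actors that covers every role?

B, F, G together cover every role (B ∪ F ∪ G = {Z1, Z2, Z3, Z4, Z5, Z6, Z7}); total cost 2 + 13 + 8 = 23.
No covering selection has total cost below 23.

23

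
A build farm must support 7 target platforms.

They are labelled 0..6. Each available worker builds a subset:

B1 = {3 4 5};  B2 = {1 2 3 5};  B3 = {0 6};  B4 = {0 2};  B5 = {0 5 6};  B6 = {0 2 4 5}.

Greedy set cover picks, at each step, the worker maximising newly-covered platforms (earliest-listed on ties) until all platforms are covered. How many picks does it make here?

3

Greedy: pick B2 (covers 4 new) → pick B3 (covers 2 new) → pick B1 (covers 1 new). Total picks: 3.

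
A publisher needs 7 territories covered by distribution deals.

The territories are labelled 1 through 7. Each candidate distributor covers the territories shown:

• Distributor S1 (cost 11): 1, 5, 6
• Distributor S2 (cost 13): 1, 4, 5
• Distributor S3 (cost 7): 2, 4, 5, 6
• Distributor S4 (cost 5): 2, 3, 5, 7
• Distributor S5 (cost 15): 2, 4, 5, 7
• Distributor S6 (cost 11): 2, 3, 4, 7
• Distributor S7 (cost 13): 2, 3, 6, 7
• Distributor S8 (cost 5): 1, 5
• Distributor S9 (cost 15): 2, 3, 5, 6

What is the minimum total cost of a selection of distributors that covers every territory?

17

S3, S4, S8 together cover every territory (S3 ∪ S4 ∪ S8 = {1, 2, 3, 4, 5, 6, 7}); total cost 7 + 5 + 5 = 17.
No covering selection has total cost below 17.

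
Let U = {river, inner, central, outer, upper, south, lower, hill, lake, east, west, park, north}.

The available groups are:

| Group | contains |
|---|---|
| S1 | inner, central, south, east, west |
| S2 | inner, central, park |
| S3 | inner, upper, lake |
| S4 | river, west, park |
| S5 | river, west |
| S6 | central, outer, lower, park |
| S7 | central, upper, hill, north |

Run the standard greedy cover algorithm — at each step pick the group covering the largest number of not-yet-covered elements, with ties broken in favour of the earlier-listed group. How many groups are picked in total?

5

Greedy: pick S1 (covers 5 new) → pick S6 (covers 3 new) → pick S7 (covers 3 new) → pick S3 (covers 1 new) → pick S4 (covers 1 new). Total picks: 5.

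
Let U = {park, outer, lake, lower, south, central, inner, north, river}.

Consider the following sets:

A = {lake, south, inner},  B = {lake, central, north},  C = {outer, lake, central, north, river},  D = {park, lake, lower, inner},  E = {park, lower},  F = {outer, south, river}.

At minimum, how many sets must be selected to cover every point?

A and C and D together: A ∪ C ∪ D = {park, outer, lake, lower, south, central, inner, north, river} — every point is covered.
No 2 of the 6 sets cover everything (all 15 combinations miss at least one point), so 3 is optimal.

3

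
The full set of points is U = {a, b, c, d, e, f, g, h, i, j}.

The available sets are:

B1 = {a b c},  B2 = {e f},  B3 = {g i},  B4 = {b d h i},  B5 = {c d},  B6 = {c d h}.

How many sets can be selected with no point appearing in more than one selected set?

B2, B3, B6 are pairwise disjoint (B2={e,f}; B3={g,i}; B6={c,d,h}).
Every remaining set overlaps one of these, and no 4 of the listed sets are pairwise disjoint, so 3 is the maximum.

3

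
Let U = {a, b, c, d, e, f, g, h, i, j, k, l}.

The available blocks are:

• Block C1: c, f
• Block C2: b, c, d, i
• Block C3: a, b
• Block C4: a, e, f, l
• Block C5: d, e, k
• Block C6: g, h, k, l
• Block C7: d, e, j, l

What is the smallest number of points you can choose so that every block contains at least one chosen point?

4

T = {b, e, f, l} meets every block (each contains at least one member of T), and |T| = 4.
No choice of 3 points meets every block, so 4 is the minimum.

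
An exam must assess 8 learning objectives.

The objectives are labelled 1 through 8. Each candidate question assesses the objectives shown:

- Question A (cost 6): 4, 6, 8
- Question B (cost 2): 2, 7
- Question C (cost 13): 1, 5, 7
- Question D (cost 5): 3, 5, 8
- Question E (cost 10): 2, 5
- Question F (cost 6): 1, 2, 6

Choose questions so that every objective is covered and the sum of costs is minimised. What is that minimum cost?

19

A, B, D, F together cover every objective (A ∪ B ∪ D ∪ F = {1, 2, 3, 4, 5, 6, 7, 8}); total cost 6 + 2 + 5 + 6 = 19.
No covering selection has total cost below 19.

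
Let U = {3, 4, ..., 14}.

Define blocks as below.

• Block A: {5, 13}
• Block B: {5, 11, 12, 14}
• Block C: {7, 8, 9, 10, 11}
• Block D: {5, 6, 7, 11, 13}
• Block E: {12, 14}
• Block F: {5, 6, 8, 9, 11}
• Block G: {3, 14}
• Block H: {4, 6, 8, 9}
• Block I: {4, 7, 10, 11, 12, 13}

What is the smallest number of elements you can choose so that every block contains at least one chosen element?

3

T = {9, 13, 14} meets every block (each contains at least one member of T), and |T| = 3.
The blocks A, C, E are pairwise disjoint, so any hitting set needs a separate element for each — at least 3. Hence 3 is optimal.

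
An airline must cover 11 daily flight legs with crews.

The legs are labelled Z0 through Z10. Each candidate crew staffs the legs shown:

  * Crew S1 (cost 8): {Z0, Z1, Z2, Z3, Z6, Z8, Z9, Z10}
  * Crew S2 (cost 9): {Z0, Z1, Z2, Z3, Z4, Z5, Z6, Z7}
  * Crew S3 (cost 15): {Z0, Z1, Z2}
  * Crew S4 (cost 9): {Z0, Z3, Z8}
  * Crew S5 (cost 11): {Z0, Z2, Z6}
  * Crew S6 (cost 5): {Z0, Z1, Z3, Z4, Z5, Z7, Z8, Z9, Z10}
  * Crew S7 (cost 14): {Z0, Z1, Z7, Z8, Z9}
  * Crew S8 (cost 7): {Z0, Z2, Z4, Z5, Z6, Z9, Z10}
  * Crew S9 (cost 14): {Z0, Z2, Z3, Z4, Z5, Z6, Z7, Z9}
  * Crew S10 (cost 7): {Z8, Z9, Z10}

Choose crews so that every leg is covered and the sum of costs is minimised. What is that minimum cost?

S6, S8 together cover every leg (S6 ∪ S8 = {Z0, Z1, Z2, Z3, Z4, Z5, Z6, Z7, Z8, Z9, Z10}); total cost 5 + 7 = 12.
No covering selection has total cost below 12.

12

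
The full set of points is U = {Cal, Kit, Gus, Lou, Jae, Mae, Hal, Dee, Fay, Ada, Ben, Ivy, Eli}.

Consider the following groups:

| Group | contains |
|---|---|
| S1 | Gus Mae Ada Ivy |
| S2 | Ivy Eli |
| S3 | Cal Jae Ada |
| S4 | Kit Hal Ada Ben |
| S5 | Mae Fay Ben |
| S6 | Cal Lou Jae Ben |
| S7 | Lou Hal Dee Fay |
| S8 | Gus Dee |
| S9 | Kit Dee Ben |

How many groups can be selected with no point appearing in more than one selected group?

S2, S3, S5, S8 are pairwise disjoint (S2={Ivy,Eli}; S3={Cal,Jae,Ada}; S5={Mae,Fay,Ben}; S8={Gus,Dee}).
Every remaining group overlaps one of these, and no 5 of the listed groups are pairwise disjoint, so 4 is the maximum.

4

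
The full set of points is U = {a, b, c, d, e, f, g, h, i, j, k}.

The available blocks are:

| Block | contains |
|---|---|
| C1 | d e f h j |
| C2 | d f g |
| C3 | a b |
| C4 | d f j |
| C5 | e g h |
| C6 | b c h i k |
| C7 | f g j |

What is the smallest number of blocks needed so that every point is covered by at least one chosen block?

C3 and C4 and C5 and C6 together: C3 ∪ C4 ∪ C5 ∪ C6 = {a, b, c, d, e, f, g, h, i, j, k} — every point is covered.
No 3 of the 7 blocks cover everything (all 35 combinations miss at least one point), so 4 is optimal.

4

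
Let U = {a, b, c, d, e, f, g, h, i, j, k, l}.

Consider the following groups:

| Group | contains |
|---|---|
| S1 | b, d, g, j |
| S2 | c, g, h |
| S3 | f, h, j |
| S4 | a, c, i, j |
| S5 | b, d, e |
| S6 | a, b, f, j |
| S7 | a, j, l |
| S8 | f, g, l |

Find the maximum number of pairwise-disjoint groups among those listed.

S4, S5, S8 are pairwise disjoint (S4={a,c,i,j}; S5={b,d,e}; S8={f,g,l}).
Every remaining group overlaps one of these, and no 4 of the listed groups are pairwise disjoint, so 3 is the maximum.

3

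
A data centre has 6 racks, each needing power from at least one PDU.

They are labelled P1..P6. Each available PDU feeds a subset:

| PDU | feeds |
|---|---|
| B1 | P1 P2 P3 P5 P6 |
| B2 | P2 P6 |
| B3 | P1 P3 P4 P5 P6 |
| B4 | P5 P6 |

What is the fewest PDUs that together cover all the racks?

2

B2 and B3 together: B2 ∪ B3 = {P1, P2, P3, P4, P5, P6} — every rack is covered.
No single PDU has all 6 racks (the largest, B1, has 5), so 2 is optimal.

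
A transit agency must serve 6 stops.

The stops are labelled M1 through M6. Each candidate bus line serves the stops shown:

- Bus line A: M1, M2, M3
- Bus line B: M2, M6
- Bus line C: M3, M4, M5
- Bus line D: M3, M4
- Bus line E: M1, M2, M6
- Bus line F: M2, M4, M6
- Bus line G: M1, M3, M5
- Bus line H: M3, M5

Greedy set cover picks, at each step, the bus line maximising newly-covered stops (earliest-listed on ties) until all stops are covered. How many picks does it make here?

3

Greedy: pick A (covers 3 new) → pick C (covers 2 new) → pick B (covers 1 new). Total picks: 3.
(The true minimum cover uses only 2 bus lines, so greedy is not optimal here.)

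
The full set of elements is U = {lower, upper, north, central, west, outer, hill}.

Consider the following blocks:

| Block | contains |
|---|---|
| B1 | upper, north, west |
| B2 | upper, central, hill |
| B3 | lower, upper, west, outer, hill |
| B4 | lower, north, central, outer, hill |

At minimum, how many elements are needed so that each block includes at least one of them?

The 2 elements {west, hill} hit every block.
No single element lies in every block, so at least 2 are needed and 2 is optimal.

2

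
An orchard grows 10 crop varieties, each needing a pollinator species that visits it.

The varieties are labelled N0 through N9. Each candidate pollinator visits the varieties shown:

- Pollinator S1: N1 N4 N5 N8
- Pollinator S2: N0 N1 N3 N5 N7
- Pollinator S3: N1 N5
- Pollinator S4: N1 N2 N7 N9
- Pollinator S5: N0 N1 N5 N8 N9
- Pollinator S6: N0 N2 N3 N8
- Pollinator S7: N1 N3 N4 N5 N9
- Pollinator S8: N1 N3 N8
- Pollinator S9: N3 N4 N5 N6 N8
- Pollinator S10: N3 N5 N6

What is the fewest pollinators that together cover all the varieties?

3

S4 and S5 and S9 together: S4 ∪ S5 ∪ S9 = {N0, N1, N2, N3, N4, N5, N6, N7, N8, N9} — every variety is covered.
No 2 of the 10 pollinators cover everything (all 45 combinations miss at least one variety), so 3 is optimal.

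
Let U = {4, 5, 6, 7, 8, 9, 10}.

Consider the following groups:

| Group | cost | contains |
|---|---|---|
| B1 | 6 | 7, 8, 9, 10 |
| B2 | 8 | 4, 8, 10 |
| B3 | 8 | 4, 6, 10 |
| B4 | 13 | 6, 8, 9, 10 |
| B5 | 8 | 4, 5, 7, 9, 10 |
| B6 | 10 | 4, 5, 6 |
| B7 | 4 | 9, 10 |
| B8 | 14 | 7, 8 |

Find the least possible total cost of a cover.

B1, B6 together cover every point (B1 ∪ B6 = {4, 5, 6, 7, 8, 9, 10}); total cost 6 + 10 = 16.
No covering selection has total cost below 16.

16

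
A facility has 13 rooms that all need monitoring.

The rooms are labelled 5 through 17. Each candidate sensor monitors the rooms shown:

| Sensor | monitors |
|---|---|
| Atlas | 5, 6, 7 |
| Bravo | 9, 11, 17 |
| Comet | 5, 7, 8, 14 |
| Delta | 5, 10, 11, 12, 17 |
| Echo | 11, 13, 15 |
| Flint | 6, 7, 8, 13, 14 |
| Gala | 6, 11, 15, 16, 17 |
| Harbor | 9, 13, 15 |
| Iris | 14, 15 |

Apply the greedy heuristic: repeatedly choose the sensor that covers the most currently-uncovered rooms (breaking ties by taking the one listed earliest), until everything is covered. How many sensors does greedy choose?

4

Greedy: pick Delta (covers 5 new) → pick Flint (covers 5 new) → pick Gala (covers 2 new) → pick Bravo (covers 1 new). Total picks: 4.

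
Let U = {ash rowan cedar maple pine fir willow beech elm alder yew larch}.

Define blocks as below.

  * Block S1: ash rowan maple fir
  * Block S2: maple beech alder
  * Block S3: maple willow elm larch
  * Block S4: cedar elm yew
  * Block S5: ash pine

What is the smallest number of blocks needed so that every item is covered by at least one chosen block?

S1, S2, S3, S4, and S5 cover everything between them: the union {ash, rowan, cedar, maple, pine, fir, willow, beech, elm, alder, yew, larch} is all of U.
No 4 of the 5 blocks cover everything (all 5 combinations miss at least one item), so 5 is optimal.

5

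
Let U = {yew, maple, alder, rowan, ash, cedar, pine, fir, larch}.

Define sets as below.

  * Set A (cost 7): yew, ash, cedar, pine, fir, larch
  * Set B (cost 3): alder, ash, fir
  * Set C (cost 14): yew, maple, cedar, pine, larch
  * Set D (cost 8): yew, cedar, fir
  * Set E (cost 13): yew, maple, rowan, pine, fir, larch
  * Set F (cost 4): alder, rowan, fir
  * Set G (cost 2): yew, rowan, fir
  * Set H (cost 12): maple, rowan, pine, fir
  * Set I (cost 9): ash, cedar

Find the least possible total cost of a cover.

B, C, G together cover every element (B ∪ C ∪ G = {yew, maple, alder, rowan, ash, cedar, pine, fir, larch}); total cost 3 + 14 + 2 = 19.
The greedy pick G, B, A, H costs 24; no covering selection beats 19.

19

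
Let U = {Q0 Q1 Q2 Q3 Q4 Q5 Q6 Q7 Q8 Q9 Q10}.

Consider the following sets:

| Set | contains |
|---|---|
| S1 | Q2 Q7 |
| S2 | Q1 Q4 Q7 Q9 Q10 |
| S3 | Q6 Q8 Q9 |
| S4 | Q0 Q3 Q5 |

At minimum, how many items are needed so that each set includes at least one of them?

Take H = {Q3, Q7, Q8}. Each listed set contains at least one of these, so H is a hitting set of size 3.
The sets S1, S3, S4 are pairwise disjoint, so any hitting set needs a separate item for each — at least 3. Hence 3 is optimal.

3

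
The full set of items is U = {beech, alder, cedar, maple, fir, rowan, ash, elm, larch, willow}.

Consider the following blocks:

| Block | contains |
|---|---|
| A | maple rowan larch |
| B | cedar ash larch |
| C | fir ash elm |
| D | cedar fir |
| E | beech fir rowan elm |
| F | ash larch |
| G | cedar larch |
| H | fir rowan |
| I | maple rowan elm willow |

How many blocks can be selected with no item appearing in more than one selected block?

D, F, I are pairwise disjoint (D={cedar,fir}; F={ash,larch}; I={maple,rowan,elm,willow}).
Every remaining block overlaps one of these, and no 4 of the listed blocks are pairwise disjoint, so 3 is the maximum.

3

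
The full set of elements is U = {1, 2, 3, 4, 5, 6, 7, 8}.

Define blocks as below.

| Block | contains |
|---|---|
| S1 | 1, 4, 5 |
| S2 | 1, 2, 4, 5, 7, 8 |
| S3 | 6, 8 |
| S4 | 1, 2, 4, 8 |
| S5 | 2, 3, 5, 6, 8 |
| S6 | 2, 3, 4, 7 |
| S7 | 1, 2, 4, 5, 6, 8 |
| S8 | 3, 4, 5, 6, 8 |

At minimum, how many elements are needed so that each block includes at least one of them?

2

The 2 elements {4, 6} hit every block.
The blocks S1, S3 are pairwise disjoint, so any hitting set needs a separate element for each — at least 2. Hence 2 is optimal.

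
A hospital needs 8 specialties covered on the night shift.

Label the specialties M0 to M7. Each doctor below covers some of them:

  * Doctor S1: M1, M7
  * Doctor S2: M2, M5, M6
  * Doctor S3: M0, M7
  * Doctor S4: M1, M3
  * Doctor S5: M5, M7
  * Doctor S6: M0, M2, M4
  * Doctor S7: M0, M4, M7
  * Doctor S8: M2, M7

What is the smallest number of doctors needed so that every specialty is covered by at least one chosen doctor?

S2 and S4 and S7 together: S2 ∪ S4 ∪ S7 = {M0, M1, M2, M3, M4, M5, M6, M7} — every specialty is covered.
Each doctor has at most 3 specialties, and 2·3 = 6 < 8 — so at least 3 doctors are needed, and 3 is optimal.

3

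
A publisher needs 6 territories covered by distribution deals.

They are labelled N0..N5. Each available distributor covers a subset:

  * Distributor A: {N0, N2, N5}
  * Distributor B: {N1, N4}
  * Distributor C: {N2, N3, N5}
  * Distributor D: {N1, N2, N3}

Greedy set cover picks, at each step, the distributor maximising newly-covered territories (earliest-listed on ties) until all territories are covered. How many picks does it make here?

Greedy: pick A (covers 3 new) → pick B (covers 2 new) → pick C (covers 1 new). Total picks: 3.

3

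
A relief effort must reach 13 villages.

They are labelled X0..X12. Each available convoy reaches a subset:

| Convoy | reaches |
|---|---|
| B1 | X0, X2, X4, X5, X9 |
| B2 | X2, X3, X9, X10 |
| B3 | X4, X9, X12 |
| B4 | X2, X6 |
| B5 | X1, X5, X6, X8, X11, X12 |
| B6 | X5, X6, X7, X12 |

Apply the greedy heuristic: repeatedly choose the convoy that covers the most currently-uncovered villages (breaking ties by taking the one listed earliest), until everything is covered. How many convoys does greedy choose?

4

Greedy: pick B5 (covers 6 new) → pick B1 (covers 4 new) → pick B2 (covers 2 new) → pick B6 (covers 1 new). Total picks: 4.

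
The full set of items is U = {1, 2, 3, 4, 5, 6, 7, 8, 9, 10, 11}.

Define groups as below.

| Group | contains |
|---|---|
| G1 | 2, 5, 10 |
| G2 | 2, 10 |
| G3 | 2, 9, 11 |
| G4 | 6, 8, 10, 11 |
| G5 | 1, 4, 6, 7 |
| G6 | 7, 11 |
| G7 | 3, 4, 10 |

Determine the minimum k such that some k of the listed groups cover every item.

5

Take {G1, G3, G4, G5, G7}. Their union is {1, 2, 3, 4, 5, 6, 7, 8, 9, 10, 11}, which is all 11 items.
No 4 of the 7 groups cover everything (all 35 combinations miss at least one item), so 5 is optimal.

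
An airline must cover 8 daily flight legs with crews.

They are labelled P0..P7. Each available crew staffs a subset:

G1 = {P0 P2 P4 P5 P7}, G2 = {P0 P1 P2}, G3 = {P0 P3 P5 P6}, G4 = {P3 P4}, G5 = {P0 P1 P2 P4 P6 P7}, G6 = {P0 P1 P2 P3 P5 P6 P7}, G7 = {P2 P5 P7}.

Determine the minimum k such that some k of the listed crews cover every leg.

Take {G5, G6}. Their union is {P0, P1, P2, P3, P4, P5, P6, P7}, which is all 8 legs.
No single crew has all 8 legs (the largest, G6, has 7), so 2 is optimal.

2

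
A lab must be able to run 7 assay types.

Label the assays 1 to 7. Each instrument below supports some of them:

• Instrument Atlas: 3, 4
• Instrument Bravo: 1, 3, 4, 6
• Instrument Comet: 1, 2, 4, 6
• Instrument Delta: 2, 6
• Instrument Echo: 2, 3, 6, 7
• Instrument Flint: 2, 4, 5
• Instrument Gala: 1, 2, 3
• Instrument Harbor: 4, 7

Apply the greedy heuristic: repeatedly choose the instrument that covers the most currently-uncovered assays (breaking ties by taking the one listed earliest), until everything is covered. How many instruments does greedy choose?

3

Greedy: pick Bravo (covers 4 new) → pick Echo (covers 2 new) → pick Flint (covers 1 new). Total picks: 3.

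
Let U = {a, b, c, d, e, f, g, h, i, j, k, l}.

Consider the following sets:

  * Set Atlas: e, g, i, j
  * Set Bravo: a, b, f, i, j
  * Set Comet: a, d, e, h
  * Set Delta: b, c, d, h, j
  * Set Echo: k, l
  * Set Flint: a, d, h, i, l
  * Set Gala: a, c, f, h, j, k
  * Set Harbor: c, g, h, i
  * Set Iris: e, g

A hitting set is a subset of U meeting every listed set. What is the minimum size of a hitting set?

4

Take T = {a, c, g, l}. Each listed set contains at least one of these, so T is a hitting set of size 4.
No choice of 3 elements meets every set, so 4 is the minimum.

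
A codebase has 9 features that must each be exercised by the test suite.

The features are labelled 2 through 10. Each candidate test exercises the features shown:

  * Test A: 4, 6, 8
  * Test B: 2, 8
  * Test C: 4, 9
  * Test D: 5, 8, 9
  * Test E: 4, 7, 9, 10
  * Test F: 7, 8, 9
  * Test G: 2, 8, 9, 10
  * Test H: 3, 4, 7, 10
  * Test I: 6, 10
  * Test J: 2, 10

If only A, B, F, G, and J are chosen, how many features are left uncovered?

Union of A, B, F, G, J = {2, 4, 6, 7, 8, 9, 10}.
Not covered: 3, 5 — 2 features.

2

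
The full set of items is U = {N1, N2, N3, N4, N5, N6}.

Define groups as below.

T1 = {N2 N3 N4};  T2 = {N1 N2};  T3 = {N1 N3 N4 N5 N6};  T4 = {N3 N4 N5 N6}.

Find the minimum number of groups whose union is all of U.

Take {T1, T3}. Their union is {N1, N2, N3, N4, N5, N6}, which is all 6 items.
No single group has all 6 items (the largest, T3, has 5), so 2 is optimal.

2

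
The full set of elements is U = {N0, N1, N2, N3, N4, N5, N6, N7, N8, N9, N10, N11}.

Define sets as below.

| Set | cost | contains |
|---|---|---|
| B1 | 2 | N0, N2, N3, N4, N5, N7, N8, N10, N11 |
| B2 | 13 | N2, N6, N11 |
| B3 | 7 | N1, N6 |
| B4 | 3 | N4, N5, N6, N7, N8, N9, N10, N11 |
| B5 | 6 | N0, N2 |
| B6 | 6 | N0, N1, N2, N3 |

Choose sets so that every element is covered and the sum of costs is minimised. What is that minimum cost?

B4, B6 together cover every element (B4 ∪ B6 = {N0, N1, N2, N3, N4, N5, N6, N7, N8, N9, N10, N11}); total cost 3 + 6 = 9.
The greedy pick B1, B4, B6 costs 11; no covering selection beats 9.

9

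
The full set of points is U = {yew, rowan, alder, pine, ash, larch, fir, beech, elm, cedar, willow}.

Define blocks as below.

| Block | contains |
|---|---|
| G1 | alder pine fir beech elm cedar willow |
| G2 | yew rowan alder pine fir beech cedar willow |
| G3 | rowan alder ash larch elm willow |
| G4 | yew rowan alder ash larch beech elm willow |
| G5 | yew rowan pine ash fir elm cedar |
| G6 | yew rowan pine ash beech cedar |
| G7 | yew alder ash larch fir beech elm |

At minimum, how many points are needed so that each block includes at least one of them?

The 2 points {pine, larch} hit every block.
No single point lies in every block, so at least 2 are needed and 2 is optimal.

2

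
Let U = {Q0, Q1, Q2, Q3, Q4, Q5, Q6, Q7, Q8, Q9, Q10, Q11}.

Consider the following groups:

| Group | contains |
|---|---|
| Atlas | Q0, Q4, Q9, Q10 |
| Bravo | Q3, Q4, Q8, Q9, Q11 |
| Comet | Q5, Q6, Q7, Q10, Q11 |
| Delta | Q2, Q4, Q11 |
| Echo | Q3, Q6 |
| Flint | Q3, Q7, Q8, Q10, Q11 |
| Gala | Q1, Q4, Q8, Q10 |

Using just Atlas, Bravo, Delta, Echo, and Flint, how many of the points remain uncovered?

2

Union of Atlas, Bravo, Delta, Echo, Flint = {Q0, Q2, Q3, Q4, Q6, Q7, Q8, Q9, Q10, Q11}.
Not covered: Q1, Q5 — 2 points.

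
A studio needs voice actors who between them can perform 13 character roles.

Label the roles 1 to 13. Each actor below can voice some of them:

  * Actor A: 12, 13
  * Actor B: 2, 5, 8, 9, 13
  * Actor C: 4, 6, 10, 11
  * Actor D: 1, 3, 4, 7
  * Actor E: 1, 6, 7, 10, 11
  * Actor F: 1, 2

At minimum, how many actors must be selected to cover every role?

Take {A, B, C, D}. Their union is {1, 2, 3, 4, 5, 6, 7, 8, 9, 10, 11, 12, 13}, which is all 13 roles.
Only A contains 12, so A is forced; the remaining 11 roles need at least 3 more actors (each remaining actor adds at most 5) — so at least 4 actors are needed, and 4 is optimal.

4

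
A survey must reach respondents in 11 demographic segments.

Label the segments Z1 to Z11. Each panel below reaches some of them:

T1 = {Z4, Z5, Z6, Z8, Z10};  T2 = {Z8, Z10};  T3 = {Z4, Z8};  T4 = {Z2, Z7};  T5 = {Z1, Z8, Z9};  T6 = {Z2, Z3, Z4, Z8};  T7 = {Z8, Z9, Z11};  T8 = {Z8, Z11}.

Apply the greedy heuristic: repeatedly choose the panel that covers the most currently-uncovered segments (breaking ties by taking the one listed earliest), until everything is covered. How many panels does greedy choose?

Greedy: pick T1 (covers 5 new) → pick T4 (covers 2 new) → pick T5 (covers 2 new) → pick T6 (covers 1 new) → pick T7 (covers 1 new). Total picks: 5.

5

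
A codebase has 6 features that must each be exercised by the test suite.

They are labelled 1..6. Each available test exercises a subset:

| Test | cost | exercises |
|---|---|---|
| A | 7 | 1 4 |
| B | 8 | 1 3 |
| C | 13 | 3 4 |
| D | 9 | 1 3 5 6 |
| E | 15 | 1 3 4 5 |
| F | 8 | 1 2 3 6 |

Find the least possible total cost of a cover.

23

E, F together cover every feature (E ∪ F = {1, 2, 3, 4, 5, 6}); total cost 15 + 8 = 23.
The greedy pick F, A, D costs 24; no covering selection beats 23.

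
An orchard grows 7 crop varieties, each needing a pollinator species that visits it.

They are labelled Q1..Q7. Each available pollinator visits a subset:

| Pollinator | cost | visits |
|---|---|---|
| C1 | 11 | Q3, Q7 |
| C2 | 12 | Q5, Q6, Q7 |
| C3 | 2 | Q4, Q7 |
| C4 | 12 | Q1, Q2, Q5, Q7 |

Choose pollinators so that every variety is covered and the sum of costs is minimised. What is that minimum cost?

C1, C2, C3, C4 together cover every variety (C1 ∪ C2 ∪ C3 ∪ C4 = {Q1, Q2, Q3, Q4, Q5, Q6, Q7}); total cost 11 + 12 + 2 + 12 = 37.
No covering selection has total cost below 37.

37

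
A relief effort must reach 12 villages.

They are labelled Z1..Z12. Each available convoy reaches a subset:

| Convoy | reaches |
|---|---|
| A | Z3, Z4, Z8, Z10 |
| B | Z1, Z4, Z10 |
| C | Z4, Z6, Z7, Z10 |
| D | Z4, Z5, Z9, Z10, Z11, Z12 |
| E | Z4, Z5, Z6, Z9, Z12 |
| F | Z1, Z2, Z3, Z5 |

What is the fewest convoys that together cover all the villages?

A and C and D and F together: A ∪ C ∪ D ∪ F = {Z1, Z2, Z3, Z4, Z5, Z6, Z7, Z8, Z9, Z10, Z11, Z12} — every village is covered.
No 3 of the 6 convoys cover everything (all 20 combinations miss at least one village), so 4 is optimal.

4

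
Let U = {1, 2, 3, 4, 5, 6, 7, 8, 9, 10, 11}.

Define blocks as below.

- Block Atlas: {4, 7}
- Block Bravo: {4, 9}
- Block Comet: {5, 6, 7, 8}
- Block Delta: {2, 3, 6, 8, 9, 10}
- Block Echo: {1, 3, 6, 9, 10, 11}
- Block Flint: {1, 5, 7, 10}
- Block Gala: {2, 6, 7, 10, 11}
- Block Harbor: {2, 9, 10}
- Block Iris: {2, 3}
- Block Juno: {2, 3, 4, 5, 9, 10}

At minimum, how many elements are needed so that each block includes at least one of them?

3

The 3 elements {3, 7, 9} hit every block.
The blocks Bravo, Comet, Iris are pairwise disjoint, so any hitting set needs a separate element for each — at least 3. Hence 3 is optimal.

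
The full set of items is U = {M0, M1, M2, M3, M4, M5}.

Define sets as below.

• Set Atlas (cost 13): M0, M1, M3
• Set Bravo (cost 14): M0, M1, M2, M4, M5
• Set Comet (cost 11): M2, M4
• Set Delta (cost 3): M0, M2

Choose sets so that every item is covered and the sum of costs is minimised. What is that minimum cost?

Atlas, Bravo together cover every item (Atlas ∪ Bravo = {M0, M1, M2, M3, M4, M5}); total cost 13 + 14 = 27.
The greedy pick Delta, Bravo, Atlas costs 30; no covering selection beats 27.

27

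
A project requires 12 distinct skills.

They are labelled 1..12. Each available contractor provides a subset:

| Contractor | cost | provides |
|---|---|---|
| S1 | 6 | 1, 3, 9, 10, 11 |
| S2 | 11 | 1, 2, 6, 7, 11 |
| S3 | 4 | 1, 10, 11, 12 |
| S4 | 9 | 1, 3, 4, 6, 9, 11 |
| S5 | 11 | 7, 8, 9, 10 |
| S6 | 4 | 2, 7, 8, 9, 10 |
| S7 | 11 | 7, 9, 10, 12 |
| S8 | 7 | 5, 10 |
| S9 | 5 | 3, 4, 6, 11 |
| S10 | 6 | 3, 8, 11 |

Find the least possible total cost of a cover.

20

S3, S6, S8, S9 together cover every skill (S3 ∪ S6 ∪ S8 ∪ S9 = {1, 2, 3, 4, 5, 6, 7, 8, 9, 10, 11, 12}); total cost 4 + 4 + 7 + 5 = 20.
No covering selection has total cost below 20.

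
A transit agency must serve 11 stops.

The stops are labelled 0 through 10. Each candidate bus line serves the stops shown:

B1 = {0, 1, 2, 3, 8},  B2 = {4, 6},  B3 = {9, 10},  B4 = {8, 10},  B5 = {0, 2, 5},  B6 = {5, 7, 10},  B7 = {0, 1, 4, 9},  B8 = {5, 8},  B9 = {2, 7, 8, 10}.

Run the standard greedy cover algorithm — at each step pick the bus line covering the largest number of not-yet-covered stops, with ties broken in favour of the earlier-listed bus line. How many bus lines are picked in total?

Greedy: pick B1 (covers 5 new) → pick B6 (covers 3 new) → pick B2 (covers 2 new) → pick B3 (covers 1 new). Total picks: 4.

4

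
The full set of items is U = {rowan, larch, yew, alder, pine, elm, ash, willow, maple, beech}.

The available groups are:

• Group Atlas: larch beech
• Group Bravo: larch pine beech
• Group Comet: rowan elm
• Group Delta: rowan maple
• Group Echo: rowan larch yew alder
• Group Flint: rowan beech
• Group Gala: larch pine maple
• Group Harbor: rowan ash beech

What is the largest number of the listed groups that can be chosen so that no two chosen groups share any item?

2

Bravo, Delta are pairwise disjoint (Bravo={larch,pine,beech}; Delta={rowan,maple}).
Every remaining group overlaps one of these, and no 3 of the listed groups are pairwise disjoint, so 2 is the maximum.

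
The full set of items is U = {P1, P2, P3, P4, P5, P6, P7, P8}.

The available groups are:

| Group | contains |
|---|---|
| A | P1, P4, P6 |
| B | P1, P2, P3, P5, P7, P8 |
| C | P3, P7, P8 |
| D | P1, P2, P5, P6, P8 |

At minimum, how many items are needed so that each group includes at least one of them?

2

Take H = {P1, P8}. Each listed group contains at least one of these, so H is a hitting set of size 2.
The groups A, C are pairwise disjoint, so any hitting set needs a separate item for each — at least 2. Hence 2 is optimal.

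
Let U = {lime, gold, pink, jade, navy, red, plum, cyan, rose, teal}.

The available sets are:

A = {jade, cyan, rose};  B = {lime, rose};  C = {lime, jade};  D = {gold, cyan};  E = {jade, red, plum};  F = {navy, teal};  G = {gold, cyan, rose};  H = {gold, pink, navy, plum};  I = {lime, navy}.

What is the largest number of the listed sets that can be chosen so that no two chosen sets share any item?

B, D, E, F are pairwise disjoint (B={lime,rose}; D={gold,cyan}; E={jade,red,plum}; F={navy,teal}).
Every remaining set overlaps one of these, and no 5 of the listed sets are pairwise disjoint, so 4 is the maximum.

4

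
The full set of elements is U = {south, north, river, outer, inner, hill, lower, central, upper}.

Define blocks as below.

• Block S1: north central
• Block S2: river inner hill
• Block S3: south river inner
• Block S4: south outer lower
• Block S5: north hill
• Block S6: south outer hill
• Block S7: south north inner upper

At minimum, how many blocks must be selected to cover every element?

Take {S1, S2, S4, S7}. Their union is {south, north, river, outer, inner, hill, lower, central, upper}, which is all 9 elements.
Only S1 contains central, so S1 is forced; the remaining 7 elements need at least 3 more blocks (each remaining block adds at most 3) — so at least 4 blocks are needed, and 4 is optimal.

4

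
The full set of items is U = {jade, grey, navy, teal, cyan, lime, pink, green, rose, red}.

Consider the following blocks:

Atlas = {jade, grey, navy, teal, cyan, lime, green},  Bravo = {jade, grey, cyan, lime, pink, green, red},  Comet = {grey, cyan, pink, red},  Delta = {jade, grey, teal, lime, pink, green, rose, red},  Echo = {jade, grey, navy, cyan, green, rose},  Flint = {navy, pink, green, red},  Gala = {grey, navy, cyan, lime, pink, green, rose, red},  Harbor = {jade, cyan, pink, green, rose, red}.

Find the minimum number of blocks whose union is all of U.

2

Take {Atlas, Delta}. Their union is {jade, grey, navy, teal, cyan, lime, pink, green, rose, red}, which is all 10 items.
No single block has all 10 items (the largest, Delta, has 8), so 2 is optimal.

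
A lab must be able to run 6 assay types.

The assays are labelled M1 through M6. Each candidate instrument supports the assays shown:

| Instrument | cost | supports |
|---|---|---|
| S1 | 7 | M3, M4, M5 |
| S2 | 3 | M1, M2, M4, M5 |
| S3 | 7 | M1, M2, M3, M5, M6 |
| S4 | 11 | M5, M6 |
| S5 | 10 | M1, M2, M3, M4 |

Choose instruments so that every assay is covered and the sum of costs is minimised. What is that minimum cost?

S2, S3 together cover every assay (S2 ∪ S3 = {M1, M2, M3, M4, M5, M6}); total cost 3 + 7 = 10.
No covering selection has total cost below 10.

10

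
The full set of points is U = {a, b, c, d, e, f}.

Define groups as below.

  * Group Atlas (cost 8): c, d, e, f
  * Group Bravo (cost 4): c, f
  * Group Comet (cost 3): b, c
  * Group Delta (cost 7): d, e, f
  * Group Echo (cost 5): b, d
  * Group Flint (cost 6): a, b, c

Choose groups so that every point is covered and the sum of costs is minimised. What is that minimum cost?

Delta, Flint together cover every point (Delta ∪ Flint = {a, b, c, d, e, f}); total cost 7 + 6 = 13.
The greedy pick Comet, Delta, Flint costs 16; no covering selection beats 13.

13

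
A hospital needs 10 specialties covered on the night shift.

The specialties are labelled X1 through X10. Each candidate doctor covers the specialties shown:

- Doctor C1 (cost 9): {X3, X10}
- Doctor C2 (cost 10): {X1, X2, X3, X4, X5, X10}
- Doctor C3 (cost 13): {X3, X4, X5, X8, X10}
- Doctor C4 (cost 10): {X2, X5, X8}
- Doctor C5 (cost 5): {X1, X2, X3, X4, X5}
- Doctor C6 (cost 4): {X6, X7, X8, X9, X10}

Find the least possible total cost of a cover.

C5, C6 together cover every specialty (C5 ∪ C6 = {X1, X2, X3, X4, X5, X6, X7, X8, X9, X10}); total cost 5 + 4 = 9.
No covering selection has total cost below 9.

9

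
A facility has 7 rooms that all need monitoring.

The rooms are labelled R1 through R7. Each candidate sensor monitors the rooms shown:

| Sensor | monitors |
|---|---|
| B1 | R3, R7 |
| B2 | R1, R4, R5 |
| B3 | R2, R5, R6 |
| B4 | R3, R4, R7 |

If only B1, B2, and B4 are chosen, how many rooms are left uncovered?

Union of B1, B2, B4 = {R1, R3, R4, R5, R7}.
Not covered: R2, R6 — 2 rooms.

2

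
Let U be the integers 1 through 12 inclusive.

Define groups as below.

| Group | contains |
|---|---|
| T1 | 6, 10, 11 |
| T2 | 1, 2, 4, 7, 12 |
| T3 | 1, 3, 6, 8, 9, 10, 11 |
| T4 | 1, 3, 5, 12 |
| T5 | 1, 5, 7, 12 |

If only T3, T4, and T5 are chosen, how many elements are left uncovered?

2

Union of T3, T4, T5 = {1, 3, 5, 6, 7, 8, 9, 10, 11, 12}.
Not covered: 2, 4 — 2 elements.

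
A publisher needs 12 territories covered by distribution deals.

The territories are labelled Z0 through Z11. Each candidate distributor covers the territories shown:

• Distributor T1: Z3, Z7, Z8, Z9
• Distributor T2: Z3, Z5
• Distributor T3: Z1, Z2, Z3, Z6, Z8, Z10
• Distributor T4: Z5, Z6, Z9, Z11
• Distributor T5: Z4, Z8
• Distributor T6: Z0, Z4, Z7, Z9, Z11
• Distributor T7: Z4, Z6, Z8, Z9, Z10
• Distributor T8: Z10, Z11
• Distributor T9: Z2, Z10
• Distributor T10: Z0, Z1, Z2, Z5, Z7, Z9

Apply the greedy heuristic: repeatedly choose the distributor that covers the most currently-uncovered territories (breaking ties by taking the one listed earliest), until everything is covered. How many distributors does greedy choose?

3

Greedy: pick T3 (covers 6 new) → pick T6 (covers 5 new) → pick T2 (covers 1 new). Total picks: 3.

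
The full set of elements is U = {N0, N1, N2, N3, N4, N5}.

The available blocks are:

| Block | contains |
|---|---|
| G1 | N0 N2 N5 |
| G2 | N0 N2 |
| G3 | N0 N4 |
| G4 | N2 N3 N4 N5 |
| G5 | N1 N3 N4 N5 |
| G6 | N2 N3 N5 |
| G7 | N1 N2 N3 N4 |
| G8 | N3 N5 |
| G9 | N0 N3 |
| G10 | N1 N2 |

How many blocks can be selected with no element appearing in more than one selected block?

G3, G8, G10 are pairwise disjoint (G3={N0,N4}; G8={N3,N5}; G10={N1,N2}).
Every remaining block overlaps one of these, and no 4 of the listed blocks are pairwise disjoint, so 3 is the maximum.

3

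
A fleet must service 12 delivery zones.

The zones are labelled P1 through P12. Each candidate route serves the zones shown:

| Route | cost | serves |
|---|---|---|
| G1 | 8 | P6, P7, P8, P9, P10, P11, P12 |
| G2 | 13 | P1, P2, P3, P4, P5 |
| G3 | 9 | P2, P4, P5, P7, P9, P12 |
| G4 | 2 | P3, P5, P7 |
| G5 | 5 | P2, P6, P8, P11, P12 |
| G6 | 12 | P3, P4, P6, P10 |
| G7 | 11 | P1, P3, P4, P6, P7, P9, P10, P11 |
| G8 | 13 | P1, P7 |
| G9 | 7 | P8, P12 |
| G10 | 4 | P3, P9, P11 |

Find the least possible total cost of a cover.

18

G4, G5, G7 together cover every zone (G4 ∪ G5 ∪ G7 = {P1, P2, P3, P4, P5, P6, P7, P8, P9, P10, P11, P12}); total cost 2 + 5 + 11 = 18.
No covering selection has total cost below 18.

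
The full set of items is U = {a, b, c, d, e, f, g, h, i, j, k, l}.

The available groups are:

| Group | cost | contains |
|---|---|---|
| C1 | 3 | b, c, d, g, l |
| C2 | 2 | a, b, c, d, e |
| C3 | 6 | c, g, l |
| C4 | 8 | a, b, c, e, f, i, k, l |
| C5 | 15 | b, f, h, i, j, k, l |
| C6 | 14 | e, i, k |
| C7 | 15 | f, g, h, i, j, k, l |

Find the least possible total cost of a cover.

C2, C7 together cover every item (C2 ∪ C7 = {a, b, c, d, e, f, g, h, i, j, k, l}); total cost 2 + 15 = 17.
The greedy pick C2, C1, C4, C5 costs 28; no covering selection beats 17.

17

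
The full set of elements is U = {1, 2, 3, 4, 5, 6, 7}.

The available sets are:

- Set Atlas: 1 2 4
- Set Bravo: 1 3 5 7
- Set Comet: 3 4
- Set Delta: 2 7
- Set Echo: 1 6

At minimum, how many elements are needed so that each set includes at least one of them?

3

Take H = {1, 4, 7}. Each listed set contains at least one of these, so H is a hitting set of size 3.
The sets Comet, Delta, Echo are pairwise disjoint, so any hitting set needs a separate element for each — at least 3. Hence 3 is optimal.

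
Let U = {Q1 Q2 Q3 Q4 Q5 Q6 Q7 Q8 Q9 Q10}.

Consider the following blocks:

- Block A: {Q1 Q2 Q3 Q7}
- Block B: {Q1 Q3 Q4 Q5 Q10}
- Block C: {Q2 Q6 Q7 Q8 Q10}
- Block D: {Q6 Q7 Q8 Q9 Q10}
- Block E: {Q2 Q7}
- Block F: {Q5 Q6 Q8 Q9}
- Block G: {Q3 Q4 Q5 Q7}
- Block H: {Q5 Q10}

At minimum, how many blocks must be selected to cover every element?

3

Take {A, B, D}. Their union is {Q1, Q2, Q3, Q4, Q5, Q6, Q7, Q8, Q9, Q10}, which is all 10 elements.
No 2 of the 8 blocks cover everything (all 28 combinations miss at least one element), so 3 is optimal.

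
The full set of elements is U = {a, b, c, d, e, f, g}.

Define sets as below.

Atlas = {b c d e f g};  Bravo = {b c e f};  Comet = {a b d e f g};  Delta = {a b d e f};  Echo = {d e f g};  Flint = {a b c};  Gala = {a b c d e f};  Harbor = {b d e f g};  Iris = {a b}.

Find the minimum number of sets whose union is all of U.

2

Gala and Harbor cover everything between them: the union {a, b, c, d, e, f, g} is all of U.
No single set has all 7 elements (the largest, Atlas, has 6), so 2 is optimal.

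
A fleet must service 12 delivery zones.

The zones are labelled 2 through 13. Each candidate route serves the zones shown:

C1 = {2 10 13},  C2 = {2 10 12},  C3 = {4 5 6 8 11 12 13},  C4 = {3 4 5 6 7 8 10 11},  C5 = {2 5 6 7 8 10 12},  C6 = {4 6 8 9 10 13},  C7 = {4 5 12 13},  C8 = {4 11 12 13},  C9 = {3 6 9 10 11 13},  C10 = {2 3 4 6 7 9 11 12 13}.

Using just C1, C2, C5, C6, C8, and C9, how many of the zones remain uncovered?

Union of C1, C2, C5, C6, C8, C9 = {2, 3, 4, 5, 6, 7, 8, 9, 10, 11, 12, 13} — that's every zone, so 0 are uncovered.

0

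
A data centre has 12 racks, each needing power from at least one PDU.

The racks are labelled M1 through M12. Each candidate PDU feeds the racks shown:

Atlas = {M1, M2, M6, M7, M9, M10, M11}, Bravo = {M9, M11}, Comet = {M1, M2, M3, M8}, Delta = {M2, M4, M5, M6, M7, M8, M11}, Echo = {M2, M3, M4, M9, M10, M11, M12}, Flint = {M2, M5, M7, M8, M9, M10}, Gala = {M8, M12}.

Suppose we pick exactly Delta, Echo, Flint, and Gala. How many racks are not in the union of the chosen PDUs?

1

Union of Delta, Echo, Flint, Gala = {M2, M3, M4, M5, M6, M7, M8, M9, M10, M11, M12}.
Not covered: M1 — 1 rack.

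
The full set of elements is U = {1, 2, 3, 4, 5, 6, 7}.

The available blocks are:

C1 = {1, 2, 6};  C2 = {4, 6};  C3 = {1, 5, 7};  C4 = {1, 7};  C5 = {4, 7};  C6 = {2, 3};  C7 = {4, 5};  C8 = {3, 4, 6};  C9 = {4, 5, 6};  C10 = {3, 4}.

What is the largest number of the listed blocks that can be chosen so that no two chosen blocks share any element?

3

C4, C6, C9 are pairwise disjoint (C4={1,7}; C6={2,3}; C9={4,5,6}).
Every remaining block overlaps one of these, and no 4 of the listed blocks are pairwise disjoint, so 3 is the maximum.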